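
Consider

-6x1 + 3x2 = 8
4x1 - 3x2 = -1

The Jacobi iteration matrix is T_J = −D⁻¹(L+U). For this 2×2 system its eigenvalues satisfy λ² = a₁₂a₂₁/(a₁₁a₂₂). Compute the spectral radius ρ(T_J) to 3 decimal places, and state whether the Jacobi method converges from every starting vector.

0.816

a₁₂a₂₁/(a₁₁a₂₂) = (3)·(4) / ((-6)·(-3)) = 0.666667
ρ = √|0.666667| = √0.666667 = 0.816
ρ < 1, so Jacobi converges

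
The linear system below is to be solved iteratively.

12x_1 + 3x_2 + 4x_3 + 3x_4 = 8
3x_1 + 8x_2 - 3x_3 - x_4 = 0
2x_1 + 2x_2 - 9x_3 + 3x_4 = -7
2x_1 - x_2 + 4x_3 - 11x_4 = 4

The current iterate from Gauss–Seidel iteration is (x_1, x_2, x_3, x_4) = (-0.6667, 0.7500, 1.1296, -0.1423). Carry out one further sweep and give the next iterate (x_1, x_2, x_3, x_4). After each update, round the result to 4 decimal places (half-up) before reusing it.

One sweep:
  x_1 = (8 - (3)·0.7500 - (4)·1.1296 - (3)·-0.1423) / (12) = 0.1382
  x_2 = (0 - (3)·0.1382 - (-3)·1.1296 - (-1)·-0.1423) / (8) = 0.3540
  x_3 = (-7 - (2)·0.1382 - (2)·0.3540 - (3)·-0.1423) / (-9) = 0.8397
  x_4 = (4 - (2)·0.1382 - (-1)·0.3540 - (4)·0.8397) / (-11) = -0.0653

(0.1382, 0.3540, 0.8397, -0.0653)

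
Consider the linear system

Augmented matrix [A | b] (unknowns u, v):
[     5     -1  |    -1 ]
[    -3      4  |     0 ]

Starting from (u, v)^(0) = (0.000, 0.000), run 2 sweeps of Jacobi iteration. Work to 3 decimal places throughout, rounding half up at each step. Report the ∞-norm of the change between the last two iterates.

Iteration 1:
  u = (-1 - (-1)·0.000) / (5) = -0.200
  v = (0 - (-3)·0.000) / (4) = 0.000
Iteration 2:
  u = (-1 - (-1)·0.000) / (5) = -0.200
  v = (0 - (-3)·-0.200) / (4) = -0.150
Change: (0.000, -0.150) → max |·| = 0.150

0.150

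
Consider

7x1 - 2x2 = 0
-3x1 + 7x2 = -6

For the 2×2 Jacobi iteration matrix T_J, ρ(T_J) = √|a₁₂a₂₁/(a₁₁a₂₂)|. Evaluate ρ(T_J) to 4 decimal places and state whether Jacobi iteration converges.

a₁₂a₂₁/(a₁₁a₂₂) = (-2)·(-3) / ((7)·(7)) = 0.122449
ρ = √|0.122449| = √0.122449 = 0.3499
ρ < 1, so Jacobi converges

0.3499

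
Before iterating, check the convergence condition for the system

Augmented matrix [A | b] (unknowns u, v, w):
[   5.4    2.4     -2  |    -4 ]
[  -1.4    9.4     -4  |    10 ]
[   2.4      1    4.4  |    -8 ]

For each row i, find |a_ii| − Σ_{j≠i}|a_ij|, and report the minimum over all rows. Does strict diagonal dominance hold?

1

row 1: |5.4| − (2.4+2) = 1
row 2: |9.4| − (1.4+4) = 4
row 3: |4.4| − (2.4+1) = 1
minimum over rows = 1 → strictly diagonally dominant (convergence guaranteed)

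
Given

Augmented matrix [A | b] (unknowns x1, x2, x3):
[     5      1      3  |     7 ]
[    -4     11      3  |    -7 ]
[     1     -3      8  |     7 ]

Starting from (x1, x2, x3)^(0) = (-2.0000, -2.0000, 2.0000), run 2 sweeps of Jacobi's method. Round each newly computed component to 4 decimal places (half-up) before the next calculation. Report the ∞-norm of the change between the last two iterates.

1.3886

Iteration 1:
  x1 = (7 - (1)·-2.0000 - (3)·2.0000) / (5) = 0.6000
  x2 = (-7 - (-4)·-2.0000 - (3)·2.0000) / (11) = -1.9091
  x3 = (7 - (1)·-2.0000 - (-3)·-2.0000) / (8) = 0.3750
Iteration 2:
  x1 = (7 - (1)·-1.9091 - (3)·0.3750) / (5) = 1.5568
  x2 = (-7 - (-4)·0.6000 - (3)·0.3750) / (11) = -0.5205
  x3 = (7 - (1)·0.6000 - (-3)·-1.9091) / (8) = 0.0841
Change: (0.9568, 1.3886, -0.2909) → max |·| = 1.3886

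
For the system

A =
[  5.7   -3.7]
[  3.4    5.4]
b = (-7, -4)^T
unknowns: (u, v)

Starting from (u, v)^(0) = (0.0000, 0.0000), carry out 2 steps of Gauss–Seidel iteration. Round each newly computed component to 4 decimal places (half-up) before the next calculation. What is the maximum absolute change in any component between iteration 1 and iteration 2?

0.0211

Iteration 1:
  u = (-7 - (-3.7)·0.0000) / (5.7) = -1.2281
  v = (-4 - (3.4)·-1.2281) / (5.4) = 0.0325
Iteration 2:
  u = (-7 - (-3.7)·0.0325) / (5.7) = -1.2070
  v = (-4 - (3.4)·-1.2070) / (5.4) = 0.0192
Change: (0.0211, -0.0133) → max |·| = 0.0211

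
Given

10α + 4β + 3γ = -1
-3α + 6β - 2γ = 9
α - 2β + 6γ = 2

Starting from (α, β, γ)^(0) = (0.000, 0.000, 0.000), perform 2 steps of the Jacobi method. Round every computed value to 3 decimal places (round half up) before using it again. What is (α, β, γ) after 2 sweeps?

Iteration 1:
  α = (-1 - (4)·0.000 - (3)·0.000) / (10) = -0.100
  β = (9 - (-3)·0.000 - (-2)·0.000) / (6) = 1.500
  γ = (2 - (1)·0.000 - (-2)·0.000) / (6) = 0.333
Iteration 2:
  α = (-1 - (4)·1.500 - (3)·0.333) / (10) = -0.800
  β = (9 - (-3)·-0.100 - (-2)·0.333) / (6) = 1.561
  γ = (2 - (1)·-0.100 - (-2)·1.500) / (6) = 0.850

(-0.800, 1.561, 0.850)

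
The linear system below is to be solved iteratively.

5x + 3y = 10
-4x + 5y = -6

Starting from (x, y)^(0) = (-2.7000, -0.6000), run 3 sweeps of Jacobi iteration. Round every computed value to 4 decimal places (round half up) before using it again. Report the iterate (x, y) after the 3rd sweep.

(1.5872, 2.0128)

Iteration 1:
  x = (10 - (3)·-0.6000) / (5) = 2.3600
  y = (-6 - (-4)·-2.7000) / (5) = -3.3600
Iteration 2:
  x = (10 - (3)·-3.3600) / (5) = 4.0160
  y = (-6 - (-4)·2.3600) / (5) = 0.6880
Iteration 3:
  x = (10 - (3)·0.6880) / (5) = 1.5872
  y = (-6 - (-4)·4.0160) / (5) = 2.0128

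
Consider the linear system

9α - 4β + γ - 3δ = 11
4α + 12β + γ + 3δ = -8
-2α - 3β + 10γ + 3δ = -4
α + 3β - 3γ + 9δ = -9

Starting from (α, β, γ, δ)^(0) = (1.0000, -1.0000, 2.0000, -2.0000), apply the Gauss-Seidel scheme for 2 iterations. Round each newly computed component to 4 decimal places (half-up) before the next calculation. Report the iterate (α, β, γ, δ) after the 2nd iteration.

(0.7942, -0.7240, -0.2006, -0.9138)

Iteration 1:
  α = (11 - (-4)·-1.0000 - (1)·2.0000 - (-3)·-2.0000) / (9) = -0.1111
  β = (-8 - (4)·-0.1111 - (1)·2.0000 - (3)·-2.0000) / (12) = -0.2963
  γ = (-4 - (-2)·-0.1111 - (-3)·-0.2963 - (3)·-2.0000) / (10) = 0.0889
  δ = (-9 - (1)·-0.1111 - (3)·-0.2963 - (-3)·0.0889) / (9) = -0.8593
Iteration 2:
  α = (11 - (-4)·-0.2963 - (1)·0.0889 - (-3)·-0.8593) / (9) = 0.7942
  β = (-8 - (4)·0.7942 - (1)·0.0889 - (3)·-0.8593) / (12) = -0.7240
  γ = (-4 - (-2)·0.7942 - (-3)·-0.7240 - (3)·-0.8593) / (10) = -0.2006
  δ = (-9 - (1)·0.7942 - (3)·-0.7240 - (-3)·-0.2006) / (9) = -0.9138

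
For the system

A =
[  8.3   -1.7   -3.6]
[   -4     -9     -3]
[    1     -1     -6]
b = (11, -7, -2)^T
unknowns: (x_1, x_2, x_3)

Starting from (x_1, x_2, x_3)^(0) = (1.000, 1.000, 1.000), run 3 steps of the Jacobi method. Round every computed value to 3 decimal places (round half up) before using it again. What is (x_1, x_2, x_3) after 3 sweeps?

Iteration 1:
  x_1 = (11 - (-1.7)·1.000 - (-3.6)·1.000) / (8.3) = 1.964
  x_2 = (-7 - (-4)·1.000 - (-3)·1.000) / (-9) = 0.000
  x_3 = (-2 - (1)·1.000 - (-1)·1.000) / (-6) = 0.333
Iteration 2:
  x_1 = (11 - (-1.7)·0.000 - (-3.6)·0.333) / (8.3) = 1.470
  x_2 = (-7 - (-4)·1.964 - (-3)·0.333) / (-9) = -0.206
  x_3 = (-2 - (1)·1.964 - (-1)·0.000) / (-6) = 0.661
Iteration 3:
  x_1 = (11 - (-1.7)·-0.206 - (-3.6)·0.661) / (8.3) = 1.570
  x_2 = (-7 - (-4)·1.470 - (-3)·0.661) / (-9) = -0.096
  x_3 = (-2 - (1)·1.470 - (-1)·-0.206) / (-6) = 0.613

(1.570, -0.096, 0.613)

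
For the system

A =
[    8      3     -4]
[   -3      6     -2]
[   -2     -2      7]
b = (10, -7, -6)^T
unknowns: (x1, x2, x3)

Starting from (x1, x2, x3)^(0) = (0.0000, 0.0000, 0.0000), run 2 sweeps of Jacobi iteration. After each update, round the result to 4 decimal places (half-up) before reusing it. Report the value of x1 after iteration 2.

1.2590

Iteration 1:
  x1 = (10 - (3)·0.0000 - (-4)·0.0000) / (8) = 1.2500
  x2 = (-7 - (-3)·0.0000 - (-2)·0.0000) / (6) = -1.1667
  x3 = (-6 - (-2)·0.0000 - (-2)·0.0000) / (7) = -0.8571
Iteration 2:
  x1 = (10 - (3)·-1.1667 - (-4)·-0.8571) / (8) = 1.2590
  x2 = (-7 - (-3)·1.2500 - (-2)·-0.8571) / (6) = -0.8274
  x3 = (-6 - (-2)·1.2500 - (-2)·-1.1667) / (7) = -0.8333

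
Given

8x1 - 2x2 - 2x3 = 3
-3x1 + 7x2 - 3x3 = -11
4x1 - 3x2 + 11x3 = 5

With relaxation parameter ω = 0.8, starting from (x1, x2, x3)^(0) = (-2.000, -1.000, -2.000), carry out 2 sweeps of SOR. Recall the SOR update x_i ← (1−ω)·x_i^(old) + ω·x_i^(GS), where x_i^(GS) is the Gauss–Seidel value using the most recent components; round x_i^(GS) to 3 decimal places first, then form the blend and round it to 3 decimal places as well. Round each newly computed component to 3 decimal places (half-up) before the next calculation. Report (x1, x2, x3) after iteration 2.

Iteration 1:
  x1: GS value = (3 - (-2)·-1.000 - (-2)·-2.000) / (8) = -0.375;  x1 ← (1−ω)·-2.000 + ω·-0.375 = -0.700
  x2: GS value = (-11 - (-3)·-0.700 - (-3)·-2.000) / (7) = -2.729;  x2 ← (1−ω)·-1.000 + ω·-2.729 = -2.383
  x3: GS value = (5 - (4)·-0.700 - (-3)·-2.383) / (11) = 0.059;  x3 ← (1−ω)·-2.000 + ω·0.059 = -0.353
Iteration 2:
  x1: GS value = (3 - (-2)·-2.383 - (-2)·-0.353) / (8) = -0.309;  x1 ← (1−ω)·-0.700 + ω·-0.309 = -0.387
  x2: GS value = (-11 - (-3)·-0.387 - (-3)·-0.353) / (7) = -1.889;  x2 ← (1−ω)·-2.383 + ω·-1.889 = -1.988
  x3: GS value = (5 - (4)·-0.387 - (-3)·-1.988) / (11) = 0.053;  x3 ← (1−ω)·-0.353 + ω·0.053 = -0.028

(-0.387, -1.988, -0.028)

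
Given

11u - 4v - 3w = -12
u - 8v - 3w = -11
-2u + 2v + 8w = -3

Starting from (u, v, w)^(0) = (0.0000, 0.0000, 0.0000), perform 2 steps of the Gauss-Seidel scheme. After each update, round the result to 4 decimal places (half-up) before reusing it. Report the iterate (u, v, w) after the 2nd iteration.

Iteration 1:
  u = (-12 - (-4)·0.0000 - (-3)·0.0000) / (11) = -1.0909
  v = (-11 - (1)·-1.0909 - (-3)·0.0000) / (-8) = 1.2386
  w = (-3 - (-2)·-1.0909 - (2)·1.2386) / (8) = -0.9574
Iteration 2:
  u = (-12 - (-4)·1.2386 - (-3)·-0.9574) / (11) = -0.9016
  v = (-11 - (1)·-0.9016 - (-3)·-0.9574) / (-8) = 1.6213
  w = (-3 - (-2)·-0.9016 - (2)·1.6213) / (8) = -1.0057

(-0.9016, 1.6213, -1.0057)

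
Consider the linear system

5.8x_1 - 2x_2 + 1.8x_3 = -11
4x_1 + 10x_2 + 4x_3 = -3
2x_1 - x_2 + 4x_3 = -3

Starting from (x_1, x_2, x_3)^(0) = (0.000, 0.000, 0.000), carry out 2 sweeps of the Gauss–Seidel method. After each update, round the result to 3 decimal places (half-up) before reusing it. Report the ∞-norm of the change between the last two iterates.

Iteration 1:
  x_1 = (-11 - (-2)·0.000 - (1.8)·0.000) / (5.8) = -1.897
  x_2 = (-3 - (4)·-1.897 - (4)·0.000) / (10) = 0.459
  x_3 = (-3 - (2)·-1.897 - (-1)·0.459) / (4) = 0.313
Iteration 2:
  x_1 = (-11 - (-2)·0.459 - (1.8)·0.313) / (5.8) = -1.835
  x_2 = (-3 - (4)·-1.835 - (4)·0.313) / (10) = 0.309
  x_3 = (-3 - (2)·-1.835 - (-1)·0.309) / (4) = 0.245
Change: (0.062, -0.150, -0.068) → max |·| = 0.150

0.150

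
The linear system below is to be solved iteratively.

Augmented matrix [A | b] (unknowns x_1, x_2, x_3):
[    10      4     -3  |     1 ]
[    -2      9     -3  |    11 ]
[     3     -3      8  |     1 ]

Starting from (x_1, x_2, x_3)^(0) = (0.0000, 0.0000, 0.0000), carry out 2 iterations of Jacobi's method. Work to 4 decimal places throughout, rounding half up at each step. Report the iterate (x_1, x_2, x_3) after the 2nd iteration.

Iteration 1:
  x_1 = (1 - (4)·0.0000 - (-3)·0.0000) / (10) = 0.1000
  x_2 = (11 - (-2)·0.0000 - (-3)·0.0000) / (9) = 1.2222
  x_3 = (1 - (3)·0.0000 - (-3)·0.0000) / (8) = 0.1250
Iteration 2:
  x_1 = (1 - (4)·1.2222 - (-3)·0.1250) / (10) = -0.3514
  x_2 = (11 - (-2)·0.1000 - (-3)·0.1250) / (9) = 1.2861
  x_3 = (1 - (3)·0.1000 - (-3)·1.2222) / (8) = 0.5458

(-0.3514, 1.2861, 0.5458)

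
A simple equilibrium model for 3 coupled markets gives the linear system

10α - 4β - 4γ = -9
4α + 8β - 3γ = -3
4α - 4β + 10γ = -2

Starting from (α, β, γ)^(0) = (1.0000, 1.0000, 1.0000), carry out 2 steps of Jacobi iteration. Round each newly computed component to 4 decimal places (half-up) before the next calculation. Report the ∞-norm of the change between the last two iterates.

1.0800

Iteration 1:
  α = (-9 - (-4)·1.0000 - (-4)·1.0000) / (10) = -0.1000
  β = (-3 - (4)·1.0000 - (-3)·1.0000) / (8) = -0.5000
  γ = (-2 - (4)·1.0000 - (-4)·1.0000) / (10) = -0.2000
Iteration 2:
  α = (-9 - (-4)·-0.5000 - (-4)·-0.2000) / (10) = -1.1800
  β = (-3 - (4)·-0.1000 - (-3)·-0.2000) / (8) = -0.4000
  γ = (-2 - (4)·-0.1000 - (-4)·-0.5000) / (10) = -0.3600
Change: (-1.0800, 0.1000, -0.1600) → max |·| = 1.0800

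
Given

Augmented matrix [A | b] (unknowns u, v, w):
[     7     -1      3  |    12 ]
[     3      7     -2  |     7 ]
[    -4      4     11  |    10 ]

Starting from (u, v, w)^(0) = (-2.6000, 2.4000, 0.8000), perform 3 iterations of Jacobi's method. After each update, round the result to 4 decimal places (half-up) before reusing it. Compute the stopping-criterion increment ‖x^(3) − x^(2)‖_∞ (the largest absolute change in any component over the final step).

Iteration 1:
  u = (12 - (-1)·2.4000 - (3)·0.8000) / (7) = 1.7143
  v = (7 - (3)·-2.6000 - (-2)·0.8000) / (7) = 2.3429
  w = (10 - (-4)·-2.6000 - (4)·2.4000) / (11) = -0.9091
Iteration 2:
  u = (12 - (-1)·2.3429 - (3)·-0.9091) / (7) = 2.4386
  v = (7 - (3)·1.7143 - (-2)·-0.9091) / (7) = 0.0056
  w = (10 - (-4)·1.7143 - (4)·2.3429) / (11) = 0.6805
Iteration 3:
  u = (12 - (-1)·0.0056 - (3)·0.6805) / (7) = 1.4234
  v = (7 - (3)·2.4386 - (-2)·0.6805) / (7) = 0.1493
  w = (10 - (-4)·2.4386 - (4)·0.0056) / (11) = 1.7938
Change: (-1.0152, 0.1437, 1.1133) → max |·| = 1.1133

1.1133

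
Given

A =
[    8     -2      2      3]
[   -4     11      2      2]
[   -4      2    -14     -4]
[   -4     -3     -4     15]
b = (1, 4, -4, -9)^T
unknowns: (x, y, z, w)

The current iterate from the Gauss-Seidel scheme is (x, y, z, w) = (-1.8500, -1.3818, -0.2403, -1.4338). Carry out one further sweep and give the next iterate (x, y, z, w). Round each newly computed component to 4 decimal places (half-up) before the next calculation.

One sweep:
  x = (1 - (-2)·-1.3818 - (2)·-0.2403 - (3)·-1.4338) / (8) = 0.3773
  y = (4 - (-4)·0.3773 - (2)·-0.2403 - (2)·-1.4338) / (11) = 0.8052
  z = (-4 - (-4)·0.3773 - (2)·0.8052 - (-4)·-1.4338) / (-14) = 0.7026
  w = (-9 - (-4)·0.3773 - (-3)·0.8052 - (-4)·0.7026) / (15) = -0.1510

(0.3773, 0.8052, 0.7026, -0.1510)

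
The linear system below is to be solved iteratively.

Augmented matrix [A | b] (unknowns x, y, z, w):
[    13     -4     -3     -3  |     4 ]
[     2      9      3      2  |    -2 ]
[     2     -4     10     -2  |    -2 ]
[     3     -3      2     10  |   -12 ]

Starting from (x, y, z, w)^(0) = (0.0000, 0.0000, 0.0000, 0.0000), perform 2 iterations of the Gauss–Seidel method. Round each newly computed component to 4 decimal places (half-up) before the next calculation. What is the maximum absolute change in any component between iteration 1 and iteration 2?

0.5218

Iteration 1:
  x = (4 - (-4)·0.0000 - (-3)·0.0000 - (-3)·0.0000) / (13) = 0.3077
  y = (-2 - (2)·0.3077 - (3)·0.0000 - (2)·0.0000) / (9) = -0.2906
  z = (-2 - (2)·0.3077 - (-4)·-0.2906 - (-2)·0.0000) / (10) = -0.3778
  w = (-12 - (3)·0.3077 - (-3)·-0.2906 - (2)·-0.3778) / (10) = -1.3039
Iteration 2:
  x = (4 - (-4)·-0.2906 - (-3)·-0.3778 - (-3)·-1.3039) / (13) = -0.1698
  y = (-2 - (2)·-0.1698 - (3)·-0.3778 - (2)·-1.3039) / (9) = 0.2312
  z = (-2 - (2)·-0.1698 - (-4)·0.2312 - (-2)·-1.3039) / (10) = -0.3343
  w = (-12 - (3)·-0.1698 - (-3)·0.2312 - (2)·-0.3343) / (10) = -1.0128
Change: (-0.4775, 0.5218, 0.0435, 0.2911) → max |·| = 0.5218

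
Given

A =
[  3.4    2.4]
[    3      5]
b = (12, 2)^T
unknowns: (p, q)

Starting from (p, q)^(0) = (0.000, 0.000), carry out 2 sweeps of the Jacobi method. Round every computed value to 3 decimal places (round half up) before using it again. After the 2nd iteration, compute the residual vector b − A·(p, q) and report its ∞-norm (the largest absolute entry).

5.081

Iteration 1:
  p = (12 - (2.4)·0.000) / (3.4) = 3.529
  q = (2 - (3)·0.000) / (5) = 0.400
Iteration 2:
  p = (12 - (2.4)·0.400) / (3.4) = 3.247
  q = (2 - (3)·3.529) / (5) = -1.717
Residual b − A·x = (5.081, 0.844); ∞-norm = 5.081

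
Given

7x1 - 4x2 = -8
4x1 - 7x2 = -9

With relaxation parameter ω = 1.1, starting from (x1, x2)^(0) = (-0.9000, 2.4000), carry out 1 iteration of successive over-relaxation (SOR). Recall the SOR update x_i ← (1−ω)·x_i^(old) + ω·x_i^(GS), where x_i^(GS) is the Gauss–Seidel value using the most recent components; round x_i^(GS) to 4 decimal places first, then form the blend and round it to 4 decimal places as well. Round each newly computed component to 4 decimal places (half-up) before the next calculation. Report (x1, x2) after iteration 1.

Iteration 1:
  x1: GS value = (-8 - (-4)·2.4000) / (7) = 0.2286;  x1 ← (1−ω)·-0.9000 + ω·0.2286 = 0.3415
  x2: GS value = (-9 - (4)·0.3415) / (-7) = 1.4809;  x2 ← (1−ω)·2.4000 + ω·1.4809 = 1.3890

(0.3415, 1.3890)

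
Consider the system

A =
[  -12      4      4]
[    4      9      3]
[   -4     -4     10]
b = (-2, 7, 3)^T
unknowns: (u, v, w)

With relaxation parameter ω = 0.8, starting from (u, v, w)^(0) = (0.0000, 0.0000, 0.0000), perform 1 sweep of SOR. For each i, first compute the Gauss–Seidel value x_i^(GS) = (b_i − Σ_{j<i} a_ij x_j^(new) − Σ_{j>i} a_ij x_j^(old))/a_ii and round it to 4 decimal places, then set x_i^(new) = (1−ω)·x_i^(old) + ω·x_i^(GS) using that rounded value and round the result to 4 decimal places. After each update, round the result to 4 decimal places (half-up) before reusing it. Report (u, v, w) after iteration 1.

(0.1334, 0.5748, 0.4666)

Iteration 1:
  u: GS value = (-2 - (4)·0.0000 - (4)·0.0000) / (-12) = 0.1667;  u ← (1−ω)·0.0000 + ω·0.1667 = 0.1334
  v: GS value = (7 - (4)·0.1334 - (3)·0.0000) / (9) = 0.7185;  v ← (1−ω)·0.0000 + ω·0.7185 = 0.5748
  w: GS value = (3 - (-4)·0.1334 - (-4)·0.5748) / (10) = 0.5833;  w ← (1−ω)·0.0000 + ω·0.5833 = 0.4666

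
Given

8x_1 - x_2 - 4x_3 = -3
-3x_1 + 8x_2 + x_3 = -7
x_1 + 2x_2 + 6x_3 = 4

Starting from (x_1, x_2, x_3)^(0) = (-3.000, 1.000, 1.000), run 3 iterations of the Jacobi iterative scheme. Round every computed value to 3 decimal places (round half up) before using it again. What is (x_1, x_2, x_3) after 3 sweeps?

(0.181, -1.126, 0.999)

Iteration 1:
  x_1 = (-3 - (-1)·1.000 - (-4)·1.000) / (8) = 0.250
  x_2 = (-7 - (-3)·-3.000 - (1)·1.000) / (8) = -2.125
  x_3 = (4 - (1)·-3.000 - (2)·1.000) / (6) = 0.833
Iteration 2:
  x_1 = (-3 - (-1)·-2.125 - (-4)·0.833) / (8) = -0.224
  x_2 = (-7 - (-3)·0.250 - (1)·0.833) / (8) = -0.885
  x_3 = (4 - (1)·0.250 - (2)·-2.125) / (6) = 1.333
Iteration 3:
  x_1 = (-3 - (-1)·-0.885 - (-4)·1.333) / (8) = 0.181
  x_2 = (-7 - (-3)·-0.224 - (1)·1.333) / (8) = -1.126
  x_3 = (4 - (1)·-0.224 - (2)·-0.885) / (6) = 0.999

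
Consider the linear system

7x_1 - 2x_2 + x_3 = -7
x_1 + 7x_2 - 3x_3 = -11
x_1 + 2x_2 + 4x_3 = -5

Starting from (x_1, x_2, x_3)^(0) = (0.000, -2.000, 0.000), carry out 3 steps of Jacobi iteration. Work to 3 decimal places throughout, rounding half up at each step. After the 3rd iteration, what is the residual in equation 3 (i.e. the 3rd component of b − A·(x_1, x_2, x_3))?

Iteration 1:
  x_1 = (-7 - (-2)·-2.000 - (1)·0.000) / (7) = -1.571
  x_2 = (-11 - (1)·0.000 - (-3)·0.000) / (7) = -1.571
  x_3 = (-5 - (1)·0.000 - (2)·-2.000) / (4) = -0.250
Iteration 2:
  x_1 = (-7 - (-2)·-1.571 - (1)·-0.250) / (7) = -1.413
  x_2 = (-11 - (1)·-1.571 - (-3)·-0.250) / (7) = -1.454
  x_3 = (-5 - (1)·-1.571 - (2)·-1.571) / (4) = -0.072
Iteration 3:
  x_1 = (-7 - (-2)·-1.454 - (1)·-0.072) / (7) = -1.405
  x_2 = (-11 - (1)·-1.413 - (-3)·-0.072) / (7) = -1.400
  x_3 = (-5 - (1)·-1.413 - (2)·-1.454) / (4) = -0.170
Residual b − A·x = (0.205, -0.305, -0.115)

-0.115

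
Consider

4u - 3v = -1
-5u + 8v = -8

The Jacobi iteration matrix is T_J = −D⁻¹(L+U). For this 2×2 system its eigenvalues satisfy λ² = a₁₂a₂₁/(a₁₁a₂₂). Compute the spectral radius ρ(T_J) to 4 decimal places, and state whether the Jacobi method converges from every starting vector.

0.6847

a₁₂a₂₁/(a₁₁a₂₂) = (-3)·(-5) / ((4)·(8)) = 0.468750
ρ = √|0.468750| = √0.468750 = 0.6847
ρ < 1, so Jacobi converges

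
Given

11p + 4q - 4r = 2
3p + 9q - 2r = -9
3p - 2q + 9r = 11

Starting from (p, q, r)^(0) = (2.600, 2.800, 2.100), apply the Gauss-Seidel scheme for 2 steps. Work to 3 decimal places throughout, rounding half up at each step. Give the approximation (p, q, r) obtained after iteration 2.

(0.779, -1.008, 0.739)

Iteration 1:
  p = (2 - (4)·2.800 - (-4)·2.100) / (11) = -0.073
  q = (-9 - (3)·-0.073 - (-2)·2.100) / (9) = -0.509
  r = (11 - (3)·-0.073 - (-2)·-0.509) / (9) = 1.133
Iteration 2:
  p = (2 - (4)·-0.509 - (-4)·1.133) / (11) = 0.779
  q = (-9 - (3)·0.779 - (-2)·1.133) / (9) = -1.008
  r = (11 - (3)·0.779 - (-2)·-1.008) / (9) = 0.739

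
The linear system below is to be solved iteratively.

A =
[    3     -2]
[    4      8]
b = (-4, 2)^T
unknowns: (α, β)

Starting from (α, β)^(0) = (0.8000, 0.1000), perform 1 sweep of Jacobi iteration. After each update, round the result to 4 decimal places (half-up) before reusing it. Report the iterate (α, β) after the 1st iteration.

Iteration 1:
  α = (-4 - (-2)·0.1000) / (3) = -1.2667
  β = (2 - (4)·0.8000) / (8) = -0.1500

(-1.2667, -0.1500)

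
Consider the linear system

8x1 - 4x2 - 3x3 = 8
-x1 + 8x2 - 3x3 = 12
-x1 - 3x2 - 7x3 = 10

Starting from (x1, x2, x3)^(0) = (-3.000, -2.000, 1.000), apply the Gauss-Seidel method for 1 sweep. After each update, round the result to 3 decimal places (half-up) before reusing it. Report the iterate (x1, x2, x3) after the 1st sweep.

Iteration 1:
  x1 = (8 - (-4)·-2.000 - (-3)·1.000) / (8) = 0.375
  x2 = (12 - (-1)·0.375 - (-3)·1.000) / (8) = 1.922
  x3 = (10 - (-1)·0.375 - (-3)·1.922) / (-7) = -2.306

(0.375, 1.922, -2.306)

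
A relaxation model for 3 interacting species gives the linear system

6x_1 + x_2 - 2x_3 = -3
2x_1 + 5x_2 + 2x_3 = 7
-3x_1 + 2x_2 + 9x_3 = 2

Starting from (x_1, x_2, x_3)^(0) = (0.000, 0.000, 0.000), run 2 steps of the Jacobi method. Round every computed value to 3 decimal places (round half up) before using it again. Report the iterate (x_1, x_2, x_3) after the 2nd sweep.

(-0.659, 1.511, -0.256)

Iteration 1:
  x_1 = (-3 - (1)·0.000 - (-2)·0.000) / (6) = -0.500
  x_2 = (7 - (2)·0.000 - (2)·0.000) / (5) = 1.400
  x_3 = (2 - (-3)·0.000 - (2)·0.000) / (9) = 0.222
Iteration 2:
  x_1 = (-3 - (1)·1.400 - (-2)·0.222) / (6) = -0.659
  x_2 = (7 - (2)·-0.500 - (2)·0.222) / (5) = 1.511
  x_3 = (2 - (-3)·-0.500 - (2)·1.400) / (9) = -0.256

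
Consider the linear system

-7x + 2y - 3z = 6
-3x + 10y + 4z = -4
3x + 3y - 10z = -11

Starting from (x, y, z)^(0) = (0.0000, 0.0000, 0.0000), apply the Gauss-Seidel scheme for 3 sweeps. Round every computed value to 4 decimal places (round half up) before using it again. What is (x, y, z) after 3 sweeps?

Iteration 1:
  x = (6 - (2)·0.0000 - (-3)·0.0000) / (-7) = -0.8571
  y = (-4 - (-3)·-0.8571 - (4)·0.0000) / (10) = -0.6571
  z = (-11 - (3)·-0.8571 - (3)·-0.6571) / (-10) = 0.6457
Iteration 2:
  x = (6 - (2)·-0.6571 - (-3)·0.6457) / (-7) = -1.3216
  y = (-4 - (-3)·-1.3216 - (4)·0.6457) / (10) = -1.0548
  z = (-11 - (3)·-1.3216 - (3)·-1.0548) / (-10) = 0.3871
Iteration 3:
  x = (6 - (2)·-1.0548 - (-3)·0.3871) / (-7) = -1.3244
  y = (-4 - (-3)·-1.3244 - (4)·0.3871) / (10) = -0.9522
  z = (-11 - (3)·-1.3244 - (3)·-0.9522) / (-10) = 0.4170

(-1.3244, -0.9522, 0.4170)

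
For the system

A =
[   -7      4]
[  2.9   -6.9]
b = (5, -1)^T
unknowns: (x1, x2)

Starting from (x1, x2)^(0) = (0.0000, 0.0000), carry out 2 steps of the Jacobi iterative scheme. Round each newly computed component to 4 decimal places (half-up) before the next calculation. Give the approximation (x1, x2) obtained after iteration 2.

(-0.6315, -0.1553)

Iteration 1:
  x1 = (5 - (4)·0.0000) / (-7) = -0.7143
  x2 = (-1 - (2.9)·0.0000) / (-6.9) = 0.1449
Iteration 2:
  x1 = (5 - (4)·0.1449) / (-7) = -0.6315
  x2 = (-1 - (2.9)·-0.7143) / (-6.9) = -0.1553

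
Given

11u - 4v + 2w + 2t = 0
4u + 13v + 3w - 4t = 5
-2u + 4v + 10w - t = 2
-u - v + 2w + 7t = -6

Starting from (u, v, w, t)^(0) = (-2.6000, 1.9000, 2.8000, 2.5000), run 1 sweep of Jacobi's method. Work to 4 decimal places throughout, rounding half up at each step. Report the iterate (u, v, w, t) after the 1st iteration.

Iteration 1:
  u = (0 - (-4)·1.9000 - (2)·2.8000 - (2)·2.5000) / (11) = -0.2727
  v = (5 - (4)·-2.6000 - (3)·2.8000 - (-4)·2.5000) / (13) = 1.3077
  w = (2 - (-2)·-2.6000 - (4)·1.9000 - (-1)·2.5000) / (10) = -0.8300
  t = (-6 - (-1)·-2.6000 - (-1)·1.9000 - (2)·2.8000) / (7) = -1.7571

(-0.2727, 1.3077, -0.8300, -1.7571)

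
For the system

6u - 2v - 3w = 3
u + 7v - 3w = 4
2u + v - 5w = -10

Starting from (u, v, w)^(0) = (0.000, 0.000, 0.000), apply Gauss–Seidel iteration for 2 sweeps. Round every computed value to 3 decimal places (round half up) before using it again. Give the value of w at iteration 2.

2.986

Iteration 1:
  u = (3 - (-2)·0.000 - (-3)·0.000) / (6) = 0.500
  v = (4 - (1)·0.500 - (-3)·0.000) / (7) = 0.500
  w = (-10 - (2)·0.500 - (1)·0.500) / (-5) = 2.300
Iteration 2:
  u = (3 - (-2)·0.500 - (-3)·2.300) / (6) = 1.817
  v = (4 - (1)·1.817 - (-3)·2.300) / (7) = 1.298
  w = (-10 - (2)·1.817 - (1)·1.298) / (-5) = 2.986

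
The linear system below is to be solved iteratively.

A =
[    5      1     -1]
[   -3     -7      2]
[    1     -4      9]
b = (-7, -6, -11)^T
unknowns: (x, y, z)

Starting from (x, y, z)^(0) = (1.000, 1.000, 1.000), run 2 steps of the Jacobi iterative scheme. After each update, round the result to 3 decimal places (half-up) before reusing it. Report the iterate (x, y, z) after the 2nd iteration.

(-1.721, 1.203, -0.749)

Iteration 1:
  x = (-7 - (1)·1.000 - (-1)·1.000) / (5) = -1.400
  y = (-6 - (-3)·1.000 - (2)·1.000) / (-7) = 0.714
  z = (-11 - (1)·1.000 - (-4)·1.000) / (9) = -0.889
Iteration 2:
  x = (-7 - (1)·0.714 - (-1)·-0.889) / (5) = -1.721
  y = (-6 - (-3)·-1.400 - (2)·-0.889) / (-7) = 1.203
  z = (-11 - (1)·-1.400 - (-4)·0.714) / (9) = -0.749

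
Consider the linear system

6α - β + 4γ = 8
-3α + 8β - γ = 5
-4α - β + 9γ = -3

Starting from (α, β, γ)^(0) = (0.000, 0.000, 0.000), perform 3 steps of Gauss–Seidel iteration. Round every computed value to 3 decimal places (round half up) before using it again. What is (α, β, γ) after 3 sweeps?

(1.287, 1.152, 0.367)

Iteration 1:
  α = (8 - (-1)·0.000 - (4)·0.000) / (6) = 1.333
  β = (5 - (-3)·1.333 - (-1)·0.000) / (8) = 1.125
  γ = (-3 - (-4)·1.333 - (-1)·1.125) / (9) = 0.384
Iteration 2:
  α = (8 - (-1)·1.125 - (4)·0.384) / (6) = 1.265
  β = (5 - (-3)·1.265 - (-1)·0.384) / (8) = 1.147
  γ = (-3 - (-4)·1.265 - (-1)·1.147) / (9) = 0.356
Iteration 3:
  α = (8 - (-1)·1.147 - (4)·0.356) / (6) = 1.287
  β = (5 - (-3)·1.287 - (-1)·0.356) / (8) = 1.152
  γ = (-3 - (-4)·1.287 - (-1)·1.152) / (9) = 0.367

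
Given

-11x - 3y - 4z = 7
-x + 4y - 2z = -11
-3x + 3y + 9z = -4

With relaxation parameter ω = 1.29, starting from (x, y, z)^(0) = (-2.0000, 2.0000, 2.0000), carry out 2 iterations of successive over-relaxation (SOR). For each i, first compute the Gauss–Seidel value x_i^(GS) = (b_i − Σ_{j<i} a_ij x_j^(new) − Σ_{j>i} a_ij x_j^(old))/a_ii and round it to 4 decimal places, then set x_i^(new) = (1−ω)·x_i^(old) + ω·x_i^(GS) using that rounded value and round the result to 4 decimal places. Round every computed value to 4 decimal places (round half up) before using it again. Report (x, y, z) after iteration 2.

Iteration 1:
  x: GS value = (7 - (-3)·2.0000 - (-4)·2.0000) / (-11) = -1.9091;  x ← (1−ω)·-2.0000 + ω·-1.9091 = -1.8827
  y: GS value = (-11 - (-1)·-1.8827 - (-2)·2.0000) / (4) = -2.2207;  y ← (1−ω)·2.0000 + ω·-2.2207 = -3.4447
  z: GS value = (-4 - (-3)·-1.8827 - (3)·-3.4447) / (9) = 0.0762;  z ← (1−ω)·2.0000 + ω·0.0762 = -0.4817
Iteration 2:
  x: GS value = (7 - (-3)·-3.4447 - (-4)·-0.4817) / (-11) = 0.4783;  x ← (1−ω)·-1.8827 + ω·0.4783 = 1.1630
  y: GS value = (-11 - (-1)·1.1630 - (-2)·-0.4817) / (4) = -2.7001;  y ← (1−ω)·-3.4447 + ω·-2.7001 = -2.4842
  z: GS value = (-4 - (-3)·1.1630 - (3)·-2.4842) / (9) = 0.7713;  z ← (1−ω)·-0.4817 + ω·0.7713 = 1.1347

(1.1630, -2.4842, 1.1347)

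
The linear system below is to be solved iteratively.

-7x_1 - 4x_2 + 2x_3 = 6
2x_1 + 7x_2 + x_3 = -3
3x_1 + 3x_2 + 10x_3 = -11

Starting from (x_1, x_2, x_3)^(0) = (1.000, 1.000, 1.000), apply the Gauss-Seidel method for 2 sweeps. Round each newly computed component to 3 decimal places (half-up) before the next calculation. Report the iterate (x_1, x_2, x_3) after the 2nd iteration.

(-0.913, -0.070, -0.805)

Iteration 1:
  x_1 = (6 - (-4)·1.000 - (2)·1.000) / (-7) = -1.143
  x_2 = (-3 - (2)·-1.143 - (1)·1.000) / (7) = -0.245
  x_3 = (-11 - (3)·-1.143 - (3)·-0.245) / (10) = -0.684
Iteration 2:
  x_1 = (6 - (-4)·-0.245 - (2)·-0.684) / (-7) = -0.913
  x_2 = (-3 - (2)·-0.913 - (1)·-0.684) / (7) = -0.070
  x_3 = (-11 - (3)·-0.913 - (3)·-0.070) / (10) = -0.805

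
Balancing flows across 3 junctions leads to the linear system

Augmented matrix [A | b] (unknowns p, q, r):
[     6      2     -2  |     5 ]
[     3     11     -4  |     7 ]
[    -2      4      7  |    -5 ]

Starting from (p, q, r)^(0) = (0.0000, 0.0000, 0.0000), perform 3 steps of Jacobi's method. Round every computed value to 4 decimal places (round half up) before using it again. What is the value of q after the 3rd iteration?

0.2265

Iteration 1:
  p = (5 - (2)·0.0000 - (-2)·0.0000) / (6) = 0.8333
  q = (7 - (3)·0.0000 - (-4)·0.0000) / (11) = 0.6364
  r = (-5 - (-2)·0.0000 - (4)·0.0000) / (7) = -0.7143
Iteration 2:
  p = (5 - (2)·0.6364 - (-2)·-0.7143) / (6) = 0.3831
  q = (7 - (3)·0.8333 - (-4)·-0.7143) / (11) = 0.1494
  r = (-5 - (-2)·0.8333 - (4)·0.6364) / (7) = -0.8399
Iteration 3:
  p = (5 - (2)·0.1494 - (-2)·-0.8399) / (6) = 0.5036
  q = (7 - (3)·0.3831 - (-4)·-0.8399) / (11) = 0.2265
  r = (-5 - (-2)·0.3831 - (4)·0.1494) / (7) = -0.6902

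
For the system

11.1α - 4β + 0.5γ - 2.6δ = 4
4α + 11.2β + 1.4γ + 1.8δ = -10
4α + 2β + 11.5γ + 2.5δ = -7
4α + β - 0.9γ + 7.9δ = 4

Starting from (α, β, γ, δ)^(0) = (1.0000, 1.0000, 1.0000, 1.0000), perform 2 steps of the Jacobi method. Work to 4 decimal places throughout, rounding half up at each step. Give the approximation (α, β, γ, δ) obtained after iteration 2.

Iteration 1:
  α = (4 - (-4)·1.0000 - (0.5)·1.0000 - (-2.6)·1.0000) / (11.1) = 0.9099
  β = (-10 - (4)·1.0000 - (1.4)·1.0000 - (1.8)·1.0000) / (11.2) = -1.5357
  γ = (-7 - (4)·1.0000 - (2)·1.0000 - (2.5)·1.0000) / (11.5) = -1.3478
  δ = (4 - (4)·1.0000 - (1)·1.0000 - (-0.9)·1.0000) / (7.9) = -0.0127
Iteration 2:
  α = (4 - (-4)·-1.5357 - (0.5)·-1.3478 - (-2.6)·-0.0127) / (11.1) = -0.1353
  β = (-10 - (4)·0.9099 - (1.4)·-1.3478 - (1.8)·-0.0127) / (11.2) = -1.0473
  γ = (-7 - (4)·0.9099 - (2)·-1.5357 - (2.5)·-0.0127) / (11.5) = -0.6553
  δ = (4 - (4)·0.9099 - (1)·-1.5357 - (-0.9)·-1.3478) / (7.9) = 0.0865

(-0.1353, -1.0473, -0.6553, 0.0865)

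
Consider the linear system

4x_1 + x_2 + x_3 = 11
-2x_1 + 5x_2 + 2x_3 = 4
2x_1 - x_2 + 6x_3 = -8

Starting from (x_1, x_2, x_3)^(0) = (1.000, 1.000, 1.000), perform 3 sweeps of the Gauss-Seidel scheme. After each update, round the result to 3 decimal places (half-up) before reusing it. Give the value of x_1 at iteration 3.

Iteration 1:
  x_1 = (11 - (1)·1.000 - (1)·1.000) / (4) = 2.250
  x_2 = (4 - (-2)·2.250 - (2)·1.000) / (5) = 1.300
  x_3 = (-8 - (2)·2.250 - (-1)·1.300) / (6) = -1.867
Iteration 2:
  x_1 = (11 - (1)·1.300 - (1)·-1.867) / (4) = 2.892
  x_2 = (4 - (-2)·2.892 - (2)·-1.867) / (5) = 2.704
  x_3 = (-8 - (2)·2.892 - (-1)·2.704) / (6) = -1.847
Iteration 3:
  x_1 = (11 - (1)·2.704 - (1)·-1.847) / (4) = 2.536
  x_2 = (4 - (-2)·2.536 - (2)·-1.847) / (5) = 2.553
  x_3 = (-8 - (2)·2.536 - (-1)·2.553) / (6) = -1.753

2.536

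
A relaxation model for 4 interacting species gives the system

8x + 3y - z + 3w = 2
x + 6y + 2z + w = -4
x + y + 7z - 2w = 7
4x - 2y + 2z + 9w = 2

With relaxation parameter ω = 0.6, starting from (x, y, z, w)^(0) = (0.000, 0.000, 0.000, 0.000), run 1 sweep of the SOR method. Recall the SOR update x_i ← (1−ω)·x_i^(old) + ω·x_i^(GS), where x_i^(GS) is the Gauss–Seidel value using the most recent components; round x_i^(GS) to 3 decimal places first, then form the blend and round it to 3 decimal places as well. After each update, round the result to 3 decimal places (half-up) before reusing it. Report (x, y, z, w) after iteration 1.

Iteration 1:
  x: GS value = (2 - (3)·0.000 - (-1)·0.000 - (3)·0.000) / (8) = 0.250;  x ← (1−ω)·0.000 + ω·0.250 = 0.150
  y: GS value = (-4 - (1)·0.150 - (2)·0.000 - (1)·0.000) / (6) = -0.692;  y ← (1−ω)·0.000 + ω·-0.692 = -0.415
  z: GS value = (7 - (1)·0.150 - (1)·-0.415 - (-2)·0.000) / (7) = 1.038;  z ← (1−ω)·0.000 + ω·1.038 = 0.623
  w: GS value = (2 - (4)·0.150 - (-2)·-0.415 - (2)·0.623) / (9) = -0.075;  w ← (1−ω)·0.000 + ω·-0.075 = -0.045

(0.150, -0.415, 0.623, -0.045)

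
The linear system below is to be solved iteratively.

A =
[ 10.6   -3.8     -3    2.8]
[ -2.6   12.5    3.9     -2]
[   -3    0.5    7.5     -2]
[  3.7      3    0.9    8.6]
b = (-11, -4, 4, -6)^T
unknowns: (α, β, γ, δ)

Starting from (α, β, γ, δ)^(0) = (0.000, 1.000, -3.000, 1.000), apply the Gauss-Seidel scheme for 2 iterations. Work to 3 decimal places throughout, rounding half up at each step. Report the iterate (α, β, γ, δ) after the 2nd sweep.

Iteration 1:
  α = (-11 - (-3.8)·1.000 - (-3)·-3.000 - (2.8)·1.000) / (10.6) = -1.792
  β = (-4 - (-2.6)·-1.792 - (3.9)·-3.000 - (-2)·1.000) / (12.5) = 0.403
  γ = (4 - (-3)·-1.792 - (0.5)·0.403 - (-2)·1.000) / (7.5) = 0.056
  δ = (-6 - (3.7)·-1.792 - (3)·0.403 - (0.9)·0.056) / (8.6) = -0.073
Iteration 2:
  α = (-11 - (-3.8)·0.403 - (-3)·0.056 - (2.8)·-0.073) / (10.6) = -0.858
  β = (-4 - (-2.6)·-0.858 - (3.9)·0.056 - (-2)·-0.073) / (12.5) = -0.528
  γ = (4 - (-3)·-0.858 - (0.5)·-0.528 - (-2)·-0.073) / (7.5) = 0.206
  δ = (-6 - (3.7)·-0.858 - (3)·-0.528 - (0.9)·0.206) / (8.6) = -0.166

(-0.858, -0.528, 0.206, -0.166)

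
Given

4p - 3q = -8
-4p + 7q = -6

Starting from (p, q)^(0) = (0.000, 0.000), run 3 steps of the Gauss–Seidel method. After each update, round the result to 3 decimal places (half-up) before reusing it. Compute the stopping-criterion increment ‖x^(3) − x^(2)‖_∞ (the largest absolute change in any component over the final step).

Iteration 1:
  p = (-8 - (-3)·0.000) / (4) = -2.000
  q = (-6 - (-4)·-2.000) / (7) = -2.000
Iteration 2:
  p = (-8 - (-3)·-2.000) / (4) = -3.500
  q = (-6 - (-4)·-3.500) / (7) = -2.857
Iteration 3:
  p = (-8 - (-3)·-2.857) / (4) = -4.143
  q = (-6 - (-4)·-4.143) / (7) = -3.225
Change: (-0.643, -0.368) → max |·| = 0.643

0.643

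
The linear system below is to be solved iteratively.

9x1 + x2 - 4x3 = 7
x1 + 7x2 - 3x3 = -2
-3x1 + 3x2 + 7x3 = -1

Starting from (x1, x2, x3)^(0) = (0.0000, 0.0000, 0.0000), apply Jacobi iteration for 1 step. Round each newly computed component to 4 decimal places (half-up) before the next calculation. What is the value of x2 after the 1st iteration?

-0.2857

Iteration 1:
  x1 = (7 - (1)·0.0000 - (-4)·0.0000) / (9) = 0.7778
  x2 = (-2 - (1)·0.0000 - (-3)·0.0000) / (7) = -0.2857
  x3 = (-1 - (-3)·0.0000 - (3)·0.0000) / (7) = -0.1429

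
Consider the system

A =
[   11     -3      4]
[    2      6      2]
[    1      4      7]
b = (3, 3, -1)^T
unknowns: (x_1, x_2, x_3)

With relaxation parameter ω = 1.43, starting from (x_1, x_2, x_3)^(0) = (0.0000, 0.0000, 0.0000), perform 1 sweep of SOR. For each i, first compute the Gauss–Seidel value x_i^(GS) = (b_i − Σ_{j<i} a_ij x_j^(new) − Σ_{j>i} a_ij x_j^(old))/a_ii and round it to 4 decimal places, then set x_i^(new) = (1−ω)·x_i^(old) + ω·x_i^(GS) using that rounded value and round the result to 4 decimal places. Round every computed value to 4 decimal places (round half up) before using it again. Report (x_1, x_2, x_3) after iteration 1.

(0.3900, 0.5291, -0.7163)

Iteration 1:
  x_1: GS value = (3 - (-3)·0.0000 - (4)·0.0000) / (11) = 0.2727;  x_1 ← (1−ω)·0.0000 + ω·0.2727 = 0.3900
  x_2: GS value = (3 - (2)·0.3900 - (2)·0.0000) / (6) = 0.3700;  x_2 ← (1−ω)·0.0000 + ω·0.3700 = 0.5291
  x_3: GS value = (-1 - (1)·0.3900 - (4)·0.5291) / (7) = -0.5009;  x_3 ← (1−ω)·0.0000 + ω·-0.5009 = -0.7163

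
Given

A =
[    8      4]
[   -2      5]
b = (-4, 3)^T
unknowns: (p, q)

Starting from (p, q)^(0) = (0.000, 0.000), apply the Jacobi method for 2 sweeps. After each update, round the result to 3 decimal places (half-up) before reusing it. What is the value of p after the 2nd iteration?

Iteration 1:
  p = (-4 - (4)·0.000) / (8) = -0.500
  q = (3 - (-2)·0.000) / (5) = 0.600
Iteration 2:
  p = (-4 - (4)·0.600) / (8) = -0.800
  q = (3 - (-2)·-0.500) / (5) = 0.400

-0.800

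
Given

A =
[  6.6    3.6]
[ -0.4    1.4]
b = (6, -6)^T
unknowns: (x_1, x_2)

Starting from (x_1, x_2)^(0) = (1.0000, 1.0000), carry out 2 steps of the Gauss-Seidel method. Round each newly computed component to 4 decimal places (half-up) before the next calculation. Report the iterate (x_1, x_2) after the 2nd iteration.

(3.1901, -3.3743)

Iteration 1:
  x_1 = (6 - (3.6)·1.0000) / (6.6) = 0.3636
  x_2 = (-6 - (-0.4)·0.3636) / (1.4) = -4.1818
Iteration 2:
  x_1 = (6 - (3.6)·-4.1818) / (6.6) = 3.1901
  x_2 = (-6 - (-0.4)·3.1901) / (1.4) = -3.3743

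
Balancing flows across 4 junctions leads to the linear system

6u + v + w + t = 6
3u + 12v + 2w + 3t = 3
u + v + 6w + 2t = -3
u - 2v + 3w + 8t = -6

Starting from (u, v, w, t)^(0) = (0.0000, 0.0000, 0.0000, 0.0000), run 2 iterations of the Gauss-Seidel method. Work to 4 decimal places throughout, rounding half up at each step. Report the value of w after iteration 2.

Iteration 1:
  u = (6 - (1)·0.0000 - (1)·0.0000 - (1)·0.0000) / (6) = 1.0000
  v = (3 - (3)·1.0000 - (2)·0.0000 - (3)·0.0000) / (12) = 0.0000
  w = (-3 - (1)·1.0000 - (1)·0.0000 - (2)·0.0000) / (6) = -0.6667
  t = (-6 - (1)·1.0000 - (-2)·0.0000 - (3)·-0.6667) / (8) = -0.6250
Iteration 2:
  u = (6 - (1)·0.0000 - (1)·-0.6667 - (1)·-0.6250) / (6) = 1.2153
  v = (3 - (3)·1.2153 - (2)·-0.6667 - (3)·-0.6250) / (12) = 0.2135
  w = (-3 - (1)·1.2153 - (1)·0.2135 - (2)·-0.6250) / (6) = -0.5298
  t = (-6 - (1)·1.2153 - (-2)·0.2135 - (3)·-0.5298) / (8) = -0.6499

-0.5298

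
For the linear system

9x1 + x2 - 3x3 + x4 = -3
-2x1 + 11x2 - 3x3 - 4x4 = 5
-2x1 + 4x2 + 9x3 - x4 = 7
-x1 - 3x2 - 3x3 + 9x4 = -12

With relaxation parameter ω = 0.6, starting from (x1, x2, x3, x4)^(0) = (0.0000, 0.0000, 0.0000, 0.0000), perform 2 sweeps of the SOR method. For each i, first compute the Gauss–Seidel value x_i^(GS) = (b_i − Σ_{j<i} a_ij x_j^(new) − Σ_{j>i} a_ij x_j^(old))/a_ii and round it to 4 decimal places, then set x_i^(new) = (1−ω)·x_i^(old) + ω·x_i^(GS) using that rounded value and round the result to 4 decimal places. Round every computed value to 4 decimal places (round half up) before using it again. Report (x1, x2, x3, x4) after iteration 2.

Iteration 1:
  x1: GS value = (-3 - (1)·0.0000 - (-3)·0.0000 - (1)·0.0000) / (9) = -0.3333;  x1 ← (1−ω)·0.0000 + ω·-0.3333 = -0.2000
  x2: GS value = (5 - (-2)·-0.2000 - (-3)·0.0000 - (-4)·0.0000) / (11) = 0.4182;  x2 ← (1−ω)·0.0000 + ω·0.4182 = 0.2509
  x3: GS value = (7 - (-2)·-0.2000 - (4)·0.2509 - (-1)·0.0000) / (9) = 0.6218;  x3 ← (1−ω)·0.0000 + ω·0.6218 = 0.3731
  x4: GS value = (-12 - (-1)·-0.2000 - (-3)·0.2509 - (-3)·0.3731) / (9) = -1.1476;  x4 ← (1−ω)·0.0000 + ω·-1.1476 = -0.6886
Iteration 2:
  x1: GS value = (-3 - (1)·0.2509 - (-3)·0.3731 - (1)·-0.6886) / (9) = -0.1603;  x1 ← (1−ω)·-0.2000 + ω·-0.1603 = -0.1762
  x2: GS value = (5 - (-2)·-0.1762 - (-3)·0.3731 - (-4)·-0.6886) / (11) = 0.2739;  x2 ← (1−ω)·0.2509 + ω·0.2739 = 0.2647
  x3: GS value = (7 - (-2)·-0.1762 - (4)·0.2647 - (-1)·-0.6886) / (9) = 0.5445;  x3 ← (1−ω)·0.3731 + ω·0.5445 = 0.4759
  x4: GS value = (-12 - (-1)·-0.1762 - (-3)·0.2647 - (-3)·0.4759) / (9) = -1.1060;  x4 ← (1−ω)·-0.6886 + ω·-1.1060 = -0.9390

(-0.1762, 0.2647, 0.4759, -0.9390)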